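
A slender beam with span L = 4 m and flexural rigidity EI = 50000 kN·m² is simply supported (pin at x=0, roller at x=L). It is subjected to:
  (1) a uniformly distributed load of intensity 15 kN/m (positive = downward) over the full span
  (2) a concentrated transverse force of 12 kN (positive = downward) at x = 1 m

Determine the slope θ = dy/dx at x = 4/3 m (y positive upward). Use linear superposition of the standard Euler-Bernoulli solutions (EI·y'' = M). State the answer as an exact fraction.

Load 1 — uniform load w=15 kN/m over full span:
  θ_1 = -w(L³-6Lx²+4x³)/(24EI) = -15·(4³-6·4·(4/3)²+4·(4/3)³)/(24·50000) = -13/33750 rad
Load 2 — point force P=12 kN at a=1 m (b=L-a=3):
  θ_2 = -Pa(2L²-6Lx+3x²+a²)/(6LEI)  [x>a] = -12·1·(2·4²-6·4·(4/3)+3·(4/3)²+1²)/(6·4·50000) = -19/300000 rad
Superposition: θ = Σ θ_i = -1211/2700000 rad ≈ -0.000449 rad

θ(4/3) = -1211/2700000 rad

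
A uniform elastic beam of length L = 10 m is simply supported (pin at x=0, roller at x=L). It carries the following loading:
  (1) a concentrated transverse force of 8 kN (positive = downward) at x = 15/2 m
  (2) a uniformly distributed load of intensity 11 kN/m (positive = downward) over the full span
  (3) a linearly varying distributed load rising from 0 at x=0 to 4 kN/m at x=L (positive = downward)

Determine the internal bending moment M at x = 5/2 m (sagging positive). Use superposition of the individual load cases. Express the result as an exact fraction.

M(5/2) = 495/4 kN·m

Load 1 — point force P=8 kN at a=15/2 m (b=L-a=5/2):
  M_1 = Pbx/L  [x≤a] = 8·(5/2)·(5/2)/10 = 5 kN·m
Load 2 — uniform load w=11 kN/m over full span:
  M_2 = wx(L-x)/2 = 11·(5/2)·(10-(5/2))/2 = 825/8 kN·m
Load 3 — triangular load w₀=4 kN/m (0→w₀ over full span):
  M_3 = w₀Lx/6 - w₀x³/(6L) = 4·10·(5/2)/6 - 4·(5/2)³/(6·10) = 125/8 kN·m
Superposition: M = Σ M_i = 495/4 kN·m ≈ 123.750000 kN·m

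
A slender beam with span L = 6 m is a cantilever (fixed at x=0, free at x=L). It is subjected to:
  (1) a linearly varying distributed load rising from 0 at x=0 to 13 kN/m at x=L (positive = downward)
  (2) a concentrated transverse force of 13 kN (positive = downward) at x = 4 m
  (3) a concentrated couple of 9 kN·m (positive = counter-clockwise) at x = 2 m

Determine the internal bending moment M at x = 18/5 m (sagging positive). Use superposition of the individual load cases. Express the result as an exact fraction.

Load 1 — triangular load w₀=13 kN/m (0→w₀ over full span):
  M_1 = w₀Lx/2 - w₀L²/3 - w₀x³/(6L) = 13·6·(18/5)/2 - 13·6²/3 - 13·(18/5)³/(6·6) = -4056/125 kN·m
Load 2 — point force P=13 kN at a=4 m (b=L-a=2):
  M_2 = -P(a-x)  [x≤a] = -13·(4-(18/5)) = -26/5 kN·m
Load 3 — applied couple M₀=9 kN·m at a=2 m (b=L-a=4):
  M_3 = 0  [x>a] = 0 kN·m
Superposition: M = Σ M_i = -4706/125 kN·m ≈ -37.648000 kN·m

M(18/5) = -4706/125 kN·m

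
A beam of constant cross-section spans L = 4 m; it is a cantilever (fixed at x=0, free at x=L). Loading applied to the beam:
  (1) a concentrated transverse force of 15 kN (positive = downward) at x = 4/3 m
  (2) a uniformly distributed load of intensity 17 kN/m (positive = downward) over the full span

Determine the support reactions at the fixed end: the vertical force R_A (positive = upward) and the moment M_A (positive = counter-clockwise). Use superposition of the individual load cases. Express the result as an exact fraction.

Load 1 — point force P=15 kN at a=4/3 m (b=L-a=8/3):
  R_A = P = 15 kN
  M_A = Pa = 15·(4/3) = 20 kN·m
Load 2 — uniform load w=17 kN/m over full span:
  R_A = wL = 17·4 = 68 kN
  M_A = wL²/2 = 17·4²/2 = 136 kN·m
Superposition: R_A = 83 kN, M_A = 156 kN·m

R_A = 83 kN, M_A = 156 kN·m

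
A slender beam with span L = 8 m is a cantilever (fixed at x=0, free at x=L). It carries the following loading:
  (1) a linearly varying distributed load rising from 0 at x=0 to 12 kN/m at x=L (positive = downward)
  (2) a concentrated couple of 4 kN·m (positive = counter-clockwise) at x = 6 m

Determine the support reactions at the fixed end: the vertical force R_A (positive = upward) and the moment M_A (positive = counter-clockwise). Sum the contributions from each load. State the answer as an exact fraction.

R_A = 48 kN, M_A = 252 kN·m

Load 1 — triangular load w₀=12 kN/m (0→w₀ over full span):
  R_A = w₀L/2 = 12·8/2 = 48 kN
  M_A = w₀L²/3 = 12·8²/3 = 256 kN·m
Load 2 — applied couple M₀=4 kN·m at a=6 m (b=L-a=2):
  R_A = 0 kN
  M_A = -M₀ = -4 kN·m
Superposition: R_A = 48 kN, M_A = 252 kN·m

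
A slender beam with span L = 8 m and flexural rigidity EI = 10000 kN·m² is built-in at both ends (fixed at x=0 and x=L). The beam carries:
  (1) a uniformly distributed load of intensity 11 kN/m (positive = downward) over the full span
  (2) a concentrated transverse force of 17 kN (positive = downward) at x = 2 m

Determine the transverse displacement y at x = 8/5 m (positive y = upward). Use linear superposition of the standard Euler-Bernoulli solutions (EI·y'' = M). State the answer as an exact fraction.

Load 1 — uniform load w=11 kN/m over full span:
  y_1 = -wx²(L-x)²/(24EI) = -11·(8/5)²·(8-(8/5))²/(24·10000) = -5632/1171875 m
Load 2 — point force P=17 kN at a=2 m (b=L-a=6):
  y_2 = -Pb²x²(3aL-(3a+b)x)/(6L³EI)  [x≤a] = -17·6²·(8/5)²·(3·2·8-(3·2+6)·(8/5))/(6·8³·10000) = -459/312500 m
Superposition: y = Σ y_i = -29413/4687500 m ≈ -0.006275 m

y(8/5) = -29413/4687500 m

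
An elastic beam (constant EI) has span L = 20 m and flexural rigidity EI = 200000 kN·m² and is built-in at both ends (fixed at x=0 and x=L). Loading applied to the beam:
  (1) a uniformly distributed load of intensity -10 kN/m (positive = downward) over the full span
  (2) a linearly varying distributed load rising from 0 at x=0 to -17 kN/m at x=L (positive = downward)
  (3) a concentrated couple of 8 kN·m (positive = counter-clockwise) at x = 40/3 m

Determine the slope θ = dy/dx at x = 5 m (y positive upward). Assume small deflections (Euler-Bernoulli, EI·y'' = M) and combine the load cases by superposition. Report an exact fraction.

Load 1 — uniform load w=-10 kN/m over full span:
  θ_1 = -wx(L-x)(L-2x)/(12EI) = -(-10)·5·(20-5)·(20-2·5)/(12·200000) = 1/320 rad
Load 2 — triangular load w₀=-17 kN/m (0→w₀ over full span):
  θ_2 = -w₀(2x(L-x)(L-2x)(x+2L)+x²(L-x)²)/(120LEI) = -(-17)·(2·5·(20-5)·(20-2·5)·(5+2·20)+5²·(20-5)²)/(120·20·200000) = 663/256000 rad
Load 3 — applied couple M₀=8 kN·m at a=40/3 m (b=L-a=20/3):
  θ_3 = (R_Ax²/2 - M_Ax)/EI  [x≤a] with R_A=8/15, M_A=8/3 = ((8/15)·5²/2 - (8/3)·5)/200000 = -1/30000 rad
Superposition: θ = Σ θ_i = 21817/3840000 rad ≈ 0.005682 rad

θ(5) = 21817/3840000 rad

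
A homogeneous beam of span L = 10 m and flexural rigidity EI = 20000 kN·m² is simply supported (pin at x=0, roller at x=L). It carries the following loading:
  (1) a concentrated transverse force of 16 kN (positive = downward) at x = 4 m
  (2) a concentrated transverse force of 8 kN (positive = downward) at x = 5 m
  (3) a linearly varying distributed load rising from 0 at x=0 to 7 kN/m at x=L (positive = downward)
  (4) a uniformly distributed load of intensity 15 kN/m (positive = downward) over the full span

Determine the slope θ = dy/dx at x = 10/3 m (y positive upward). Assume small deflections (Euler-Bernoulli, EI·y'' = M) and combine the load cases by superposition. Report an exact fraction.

θ(10/3) = -549991/24300000 rad

Load 1 — point force P=16 kN at a=4 m (b=L-a=6):
  θ_1 = -Pb(L²-b²-3x²)/(6LEI)  [x≤a] = -16·6·(10²-6²-3·(10/3)²)/(6·10·20000) = -23/9375 rad
Load 2 — point force P=8 kN at a=5 m (b=L-a=5):
  θ_2 = -Pb(L²-b²-3x²)/(6LEI)  [x≤a] = -8·5·(10²-5²-3·(10/3)²)/(6·10·20000) = -1/720 rad
Load 3 — triangular load w₀=7 kN/m (0→w₀ over full span):
  θ_3 = -w₀(7L⁴-30L²x²+15x⁴)/(360LEI) = -7·(7·10⁴-30·10²·(10/3)²+15·(10/3)⁴)/(360·10·20000) = -91/24300 rad
Load 4 — uniform load w=15 kN/m over full span:
  θ_4 = -w(L³-6Lx²+4x³)/(24EI) = -15·(10³-6·10·(10/3)²+4·(10/3)³)/(24·20000) = -13/864 rad
Superposition: θ = Σ θ_i = -549991/24300000 rad ≈ -0.022633 rad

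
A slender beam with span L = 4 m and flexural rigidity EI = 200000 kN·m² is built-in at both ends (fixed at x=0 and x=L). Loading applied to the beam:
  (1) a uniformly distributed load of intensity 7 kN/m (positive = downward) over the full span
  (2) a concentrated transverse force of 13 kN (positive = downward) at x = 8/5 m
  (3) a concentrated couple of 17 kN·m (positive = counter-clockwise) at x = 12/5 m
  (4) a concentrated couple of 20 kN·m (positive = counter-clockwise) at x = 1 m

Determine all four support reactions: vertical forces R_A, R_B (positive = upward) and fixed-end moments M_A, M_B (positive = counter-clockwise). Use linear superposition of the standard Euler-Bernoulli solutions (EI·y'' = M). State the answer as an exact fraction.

R_A = 34169/1000 kN, M_A = 27767/1500 kN·m, R_B = 6831/1000 kN, M_B = -9053/1500 kN·m

Load 1 — uniform load w=7 kN/m over full span:
  R_A = wL/2 = 7·4/2 = 14 kN
  M_A = wL²/12 = 7·4²/12 = 28/3 kN·m
  R_B = wL/2 = 7·4/2 = 14 kN
  M_B = -wL²/12 = -7·4²/12 = -28/3 kN·m
Load 2 — point force P=13 kN at a=8/5 m (b=L-a=12/5):
  R_A = Pb²(3a+b)/L³ = 13·(12/5)²·(3·(8/5)+(12/5))/4³ = 1053/125 kN
  M_A = Pab²/L² = 13·(8/5)·(12/5)²/4² = 936/125 kN·m
  R_B = Pa²(a+3b)/L³ = 13·(8/5)²·((8/5)+3·(12/5))/4³ = 572/125 kN
  M_B = -Pa²b/L² = -13·(8/5)²·(12/5)/4² = -624/125 kN·m
Load 3 — applied couple M₀=17 kN·m at a=12/5 m (b=L-a=8/5):
  R_A = 6M₀ab/L³ = 6·17·(12/5)·(8/5)/4³ = 153/25 kN
  M_A = M₀b(2a-b)/L² = 17·(8/5)·(2·(12/5)-(8/5))/4² = 136/25 kN·m
  R_B = -6M₀ab/L³ = -6·17·(12/5)·(8/5)/4³ = -153/25 kN
  M_B = M₀a(2b-a)/L² = 17·(12/5)·(2·(8/5)-(12/5))/4² = 51/25 kN·m
Load 4 — applied couple M₀=20 kN·m at a=1 m (b=L-a=3):
  R_A = 6M₀ab/L³ = 6·20·1·3/4³ = 45/8 kN
  M_A = M₀b(2a-b)/L² = 20·3·(2·1-3)/4² = -15/4 kN·m
  R_B = -6M₀ab/L³ = -6·20·1·3/4³ = -45/8 kN
  M_B = M₀a(2b-a)/L² = 20·1·(2·3-1)/4² = 25/4 kN·m
Superposition: R_A = 34169/1000 kN, M_A = 27767/1500 kN·m, R_B = 6831/1000 kN, M_B = -9053/1500 kN·m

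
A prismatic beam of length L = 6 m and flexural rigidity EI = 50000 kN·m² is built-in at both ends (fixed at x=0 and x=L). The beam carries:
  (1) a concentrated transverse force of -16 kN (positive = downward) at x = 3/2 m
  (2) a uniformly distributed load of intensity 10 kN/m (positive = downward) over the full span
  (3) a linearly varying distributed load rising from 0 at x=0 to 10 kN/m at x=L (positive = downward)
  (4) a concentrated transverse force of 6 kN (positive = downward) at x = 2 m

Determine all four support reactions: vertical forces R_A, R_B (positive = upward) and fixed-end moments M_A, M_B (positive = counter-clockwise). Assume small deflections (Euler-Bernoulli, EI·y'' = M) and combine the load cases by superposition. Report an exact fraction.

R_A = 539/18 kN, M_A = 203/6 kN·m, R_B = 901/18 kN, M_B = -277/6 kN·m

Load 1 — point force P=-16 kN at a=3/2 m (b=L-a=9/2):
  R_A = Pb²(3a+b)/L³ = (-16)·(9/2)²·(3·(3/2)+(9/2))/6³ = -27/2 kN
  M_A = Pab²/L² = (-16)·(3/2)·(9/2)²/6² = -27/2 kN·m
  R_B = Pa²(a+3b)/L³ = (-16)·(3/2)²·((3/2)+3·(9/2))/6³ = -5/2 kN
  M_B = -Pa²b/L² = -(-16)·(3/2)²·(9/2)/6² = 9/2 kN·m
Load 2 — uniform load w=10 kN/m over full span:
  R_A = wL/2 = 10·6/2 = 30 kN
  M_A = wL²/12 = 10·6²/12 = 30 kN·m
  R_B = wL/2 = 10·6/2 = 30 kN
  M_B = -wL²/12 = -10·6²/12 = -30 kN·m
Load 3 — triangular load w₀=10 kN/m (0→w₀ over full span):
  R_A = 3w₀L/20 = 3·10·6/20 = 9 kN
  M_A = w₀L²/30 = 10·6²/30 = 12 kN·m
  R_B = 7w₀L/20 = 7·10·6/20 = 21 kN
  M_B = -w₀L²/20 = -10·6²/20 = -18 kN·m
Load 4 — point force P=6 kN at a=2 m (b=L-a=4):
  R_A = Pb²(3a+b)/L³ = 6·4²·(3·2+4)/6³ = 40/9 kN
  M_A = Pab²/L² = 6·2·4²/6² = 16/3 kN·m
  R_B = Pa²(a+3b)/L³ = 6·2²·(2+3·4)/6³ = 14/9 kN
  M_B = -Pa²b/L² = -6·2²·4/6² = -8/3 kN·m
Superposition: R_A = 539/18 kN, M_A = 203/6 kN·m, R_B = 901/18 kN, M_B = -277/6 kN·m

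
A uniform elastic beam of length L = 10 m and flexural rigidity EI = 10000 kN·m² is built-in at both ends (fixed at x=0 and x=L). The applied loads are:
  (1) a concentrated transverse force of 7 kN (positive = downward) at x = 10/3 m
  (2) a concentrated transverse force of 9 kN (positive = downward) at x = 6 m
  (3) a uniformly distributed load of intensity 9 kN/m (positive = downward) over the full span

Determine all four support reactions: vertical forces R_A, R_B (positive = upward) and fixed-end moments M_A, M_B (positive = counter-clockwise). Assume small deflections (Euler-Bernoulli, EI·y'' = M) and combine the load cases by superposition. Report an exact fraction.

Load 1 — point force P=7 kN at a=10/3 m (b=L-a=20/3):
  R_A = Pb²(3a+b)/L³ = 7·(20/3)²·(3·(10/3)+(20/3))/10³ = 140/27 kN
  M_A = Pab²/L² = 7·(10/3)·(20/3)²/10² = 280/27 kN·m
  R_B = Pa²(a+3b)/L³ = 7·(10/3)²·((10/3)+3·(20/3))/10³ = 49/27 kN
  M_B = -Pa²b/L² = -7·(10/3)²·(20/3)/10² = -140/27 kN·m
Load 2 — point force P=9 kN at a=6 m (b=L-a=4):
  R_A = Pb²(3a+b)/L³ = 9·4²·(3·6+4)/10³ = 396/125 kN
  M_A = Pab²/L² = 9·6·4²/10² = 216/25 kN·m
  R_B = Pa²(a+3b)/L³ = 9·6²·(6+3·4)/10³ = 729/125 kN
  M_B = -Pa²b/L² = -9·6²·4/10² = -324/25 kN·m
Load 3 — uniform load w=9 kN/m over full span:
  R_A = wL/2 = 9·10/2 = 45 kN
  M_A = wL²/12 = 9·10²/12 = 75 kN·m
  R_B = wL/2 = 9·10/2 = 45 kN
  M_B = -wL²/12 = -9·10²/12 = -75 kN·m
Superposition: R_A = 180067/3375 kN, M_A = 63457/675 kN·m, R_B = 177683/3375 kN, M_B = -62873/675 kN·m

R_A = 180067/3375 kN, M_A = 63457/675 kN·m, R_B = 177683/3375 kN, M_B = -62873/675 kN·m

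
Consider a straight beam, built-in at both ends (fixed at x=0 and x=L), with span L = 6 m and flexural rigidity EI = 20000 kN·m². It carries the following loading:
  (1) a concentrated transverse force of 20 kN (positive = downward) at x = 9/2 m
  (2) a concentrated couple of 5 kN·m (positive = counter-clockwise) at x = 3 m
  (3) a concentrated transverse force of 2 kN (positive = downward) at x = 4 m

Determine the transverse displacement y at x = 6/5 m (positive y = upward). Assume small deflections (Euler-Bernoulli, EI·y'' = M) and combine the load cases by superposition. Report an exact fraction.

y(6/5) = -6271/30000000 m

Load 1 — point force P=20 kN at a=9/2 m (b=L-a=3/2):
  y_1 = -Pb²x²(3aL-(3a+b)x)/(6L³EI)  [x≤a] = -20·(3/2)²·(6/5)²·(3·(9/2)·6-(3·(9/2)+(3/2))·(6/5))/(6·6³·20000) = -63/400000 m
Load 2 — applied couple M₀=5 kN·m at a=3 m (b=L-a=3):
  y_2 = (R_Ax³/6 - M_Ax²/2)/EI  [x≤a] with R_A=5/4, M_A=5/4 = ((5/4)·(6/5)³/6 - (5/4)·(6/5)²/2)/20000 = -27/1000000 m
Load 3 — point force P=2 kN at a=4 m (b=L-a=2):
  y_3 = -Pb²x²(3aL-(3a+b)x)/(6L³EI)  [x≤a] = -2·2²·(6/5)²·(3·4·6-(3·4+2)·(6/5))/(6·6³·20000) = -23/937500 m
Superposition: y = Σ y_i = -6271/30000000 m ≈ -0.000209 m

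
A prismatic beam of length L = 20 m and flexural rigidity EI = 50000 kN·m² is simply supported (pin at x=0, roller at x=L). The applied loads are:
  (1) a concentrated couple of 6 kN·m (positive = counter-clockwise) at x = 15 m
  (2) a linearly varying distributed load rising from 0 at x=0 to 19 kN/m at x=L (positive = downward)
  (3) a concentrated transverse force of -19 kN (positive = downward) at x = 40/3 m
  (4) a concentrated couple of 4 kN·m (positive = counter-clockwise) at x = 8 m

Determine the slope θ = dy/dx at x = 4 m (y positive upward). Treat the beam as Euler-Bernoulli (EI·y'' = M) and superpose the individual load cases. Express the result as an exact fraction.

Load 1 — applied couple M₀=6 kN·m at a=15 m (b=L-a=5):
  θ_1 = (M₀x²/(2L)+C₁)/EI  [x≤a] with C₁=M₀(3b²-L²)/(6L)=-65/4 = (6·4²/(2·20)+(-65/4))/50000 = -277/1000000 rad
Load 2 — triangular load w₀=19 kN/m (0→w₀ over full span):
  θ_2 = -w₀(7L⁴-30L²x²+15x⁴)/(360LEI) = -19·(7·20⁴-30·20²·4²+15·4⁴)/(360·20·50000) = -6916/140625 rad
Load 3 — point force P=-19 kN at a=40/3 m (b=L-a=20/3):
  θ_3 = -Pb(L²-b²-3x²)/(6LEI)  [x≤a] = -(-19)·(20/3)·(20²-(20/3)²-3·4²)/(6·20·50000) = 3287/506250 rad
Load 4 — applied couple M₀=4 kN·m at a=8 m (b=L-a=12):
  θ_4 = (M₀x²/(2L)+C₁)/EI  [x≤a] with C₁=M₀(3b²-L²)/(6L)=16/15 = (4·4²/(2·20)+(16/15))/50000 = 1/18750 rad
Superposition: θ = Σ θ_i = -3475813/81000000 rad ≈ -0.042911 rad

θ(4) = -3475813/81000000 rad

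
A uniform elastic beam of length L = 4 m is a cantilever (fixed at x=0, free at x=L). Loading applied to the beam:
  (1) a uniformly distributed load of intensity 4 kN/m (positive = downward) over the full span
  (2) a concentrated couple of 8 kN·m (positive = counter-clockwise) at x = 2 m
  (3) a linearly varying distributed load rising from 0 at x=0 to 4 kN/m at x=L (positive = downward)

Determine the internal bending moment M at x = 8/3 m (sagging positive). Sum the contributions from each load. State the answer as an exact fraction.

M(8/3) = -544/81 kN·m

Load 1 — uniform load w=4 kN/m over full span:
  M_1 = -w(L-x)²/2 = -4·(4-(8/3))²/2 = -32/9 kN·m
Load 2 — applied couple M₀=8 kN·m at a=2 m (b=L-a=2):
  M_2 = 0  [x>a] = 0 kN·m
Load 3 — triangular load w₀=4 kN/m (0→w₀ over full span):
  M_3 = w₀Lx/2 - w₀L²/3 - w₀x³/(6L) = 4·4·(8/3)/2 - 4·4²/3 - 4·(8/3)³/(6·4) = -256/81 kN·m
Superposition: M = Σ M_i = -544/81 kN·m ≈ -6.716049 kN·m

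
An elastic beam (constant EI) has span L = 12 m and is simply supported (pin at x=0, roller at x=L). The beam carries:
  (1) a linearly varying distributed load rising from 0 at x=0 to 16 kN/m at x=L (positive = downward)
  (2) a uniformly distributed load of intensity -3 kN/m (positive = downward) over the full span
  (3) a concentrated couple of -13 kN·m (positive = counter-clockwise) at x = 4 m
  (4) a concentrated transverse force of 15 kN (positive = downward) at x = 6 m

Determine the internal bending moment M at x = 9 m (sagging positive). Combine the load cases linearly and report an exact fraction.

Load 1 — triangular load w₀=16 kN/m (0→w₀ over full span):
  M_1 = w₀Lx/6 - w₀x³/(6L) = 16·12·9/6 - 16·9³/(6·12) = 126 kN·m
Load 2 — uniform load w=-3 kN/m over full span:
  M_2 = wx(L-x)/2 = (-3)·9·(12-9)/2 = -81/2 kN·m
Load 3 — applied couple M₀=-13 kN·m at a=4 m (b=L-a=8):
  M_3 = M₀x/L - M₀  [x>a] = (-13)·9/12 - (-13) = 13/4 kN·m
Load 4 — point force P=15 kN at a=6 m (b=L-a=6):
  M_4 = Pa(L-x)/L  [x>a] = 15·6·(12-9)/12 = 45/2 kN·m
Superposition: M = Σ M_i = 445/4 kN·m ≈ 111.250000 kN·m

M(9) = 445/4 kN·m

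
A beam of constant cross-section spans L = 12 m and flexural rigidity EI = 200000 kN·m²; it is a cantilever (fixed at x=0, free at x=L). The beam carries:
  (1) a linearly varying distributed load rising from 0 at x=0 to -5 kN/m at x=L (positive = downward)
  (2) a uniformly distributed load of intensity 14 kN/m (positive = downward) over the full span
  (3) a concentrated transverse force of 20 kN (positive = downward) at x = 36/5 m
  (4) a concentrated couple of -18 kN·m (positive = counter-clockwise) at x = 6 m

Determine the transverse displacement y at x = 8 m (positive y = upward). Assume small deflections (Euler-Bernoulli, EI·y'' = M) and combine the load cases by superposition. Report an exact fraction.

y(8) = -1041671/11250000 m

Load 1 — triangular load w₀=-5 kN/m (0→w₀ over full span):
  y_1 = (w₀Lx³/12-w₀L²x²/6-w₀x⁵/(120L))/EI = ((-5)·12·8³/12-(-5)·12²·8²/6-(-5)·8⁵/(120·12))/200000 = 736/28125 m
Load 2 — uniform load w=14 kN/m over full span:
  y_2 = -wx²(x²-4Lx+6L²)/(24EI) = -14·8²·(8²-4·12·8+6·12²)/(24·200000) = -952/9375 m
Load 3 — point force P=20 kN at a=36/5 m (b=L-a=24/5):
  y_3 = -Pa²(3x-a)/(6EI)  [x>a] = -20·(36/5)²·(3·8-(36/5))/(6·200000) = -1134/78125 m
Load 4 — applied couple M₀=-18 kN·m at a=6 m (b=L-a=6):
  y_4 = M₀a(2x-a)/(2EI)  [x>a] = (-18)·6·(2·8-6)/(2·200000) = -27/10000 m
Superposition: y = Σ y_i = -1041671/11250000 m ≈ -0.092593 m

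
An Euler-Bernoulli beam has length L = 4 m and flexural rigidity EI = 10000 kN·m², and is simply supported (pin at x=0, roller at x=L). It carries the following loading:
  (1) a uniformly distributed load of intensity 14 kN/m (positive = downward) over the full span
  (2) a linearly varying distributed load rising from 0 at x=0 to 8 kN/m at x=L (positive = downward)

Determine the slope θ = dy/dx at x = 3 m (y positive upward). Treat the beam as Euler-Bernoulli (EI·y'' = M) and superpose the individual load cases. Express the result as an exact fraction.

θ(3) = 5933/1800000 rad

Load 1 — uniform load w=14 kN/m over full span:
  θ_1 = -w(L³-6Lx²+4x³)/(24EI) = -14·(4³-6·4·3²+4·3³)/(24·10000) = 77/30000 rad
Load 2 — triangular load w₀=8 kN/m (0→w₀ over full span):
  θ_2 = -w₀(7L⁴-30L²x²+15x⁴)/(360LEI) = -8·(7·4⁴-30·4²·3²+15·3⁴)/(360·4·10000) = 1313/1800000 rad
Superposition: θ = Σ θ_i = 5933/1800000 rad ≈ 0.003296 rad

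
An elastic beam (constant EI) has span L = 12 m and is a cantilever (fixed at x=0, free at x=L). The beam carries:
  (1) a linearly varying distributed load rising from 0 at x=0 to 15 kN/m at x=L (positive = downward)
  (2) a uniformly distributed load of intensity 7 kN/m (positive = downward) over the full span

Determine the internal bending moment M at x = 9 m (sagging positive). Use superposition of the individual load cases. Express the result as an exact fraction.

M(9) = -747/8 kN·m

Load 1 — triangular load w₀=15 kN/m (0→w₀ over full span):
  M_1 = w₀Lx/2 - w₀L²/3 - w₀x³/(6L) = 15·12·9/2 - 15·12²/3 - 15·9³/(6·12) = -495/8 kN·m
Load 2 — uniform load w=7 kN/m over full span:
  M_2 = -w(L-x)²/2 = -7·(12-9)²/2 = -63/2 kN·m
Superposition: M = Σ M_i = -747/8 kN·m ≈ -93.375000 kN·m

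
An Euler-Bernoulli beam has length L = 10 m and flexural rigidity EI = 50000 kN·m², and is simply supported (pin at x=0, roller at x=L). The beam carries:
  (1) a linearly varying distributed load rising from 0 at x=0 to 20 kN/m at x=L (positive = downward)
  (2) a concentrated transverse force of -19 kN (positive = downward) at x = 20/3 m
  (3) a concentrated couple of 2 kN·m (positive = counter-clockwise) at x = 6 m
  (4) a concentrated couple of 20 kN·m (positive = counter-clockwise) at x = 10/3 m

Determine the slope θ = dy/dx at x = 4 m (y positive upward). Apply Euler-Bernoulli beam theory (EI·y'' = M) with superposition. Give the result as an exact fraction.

θ(4) = -17567/10125000 rad

Load 1 — triangular load w₀=20 kN/m (0→w₀ over full span):
  θ_1 = -w₀(7L⁴-30L²x²+15x⁴)/(360LEI) = -20·(7·10⁴-30·10²·4²+15·4⁴)/(360·10·50000) = -323/112500 rad
Load 2 — point force P=-19 kN at a=20/3 m (b=L-a=10/3):
  θ_2 = -Pb(L²-b²-3x²)/(6LEI)  [x≤a] = -(-19)·(10/3)·(10²-(10/3)²-3·4²)/(6·10·50000) = 437/506250 rad
Load 3 — applied couple M₀=2 kN·m at a=6 m (b=L-a=4):
  θ_3 = (M₀x²/(2L)+C₁)/EI  [x≤a] with C₁=M₀(3b²-L²)/(6L)=-26/15 = (2·4²/(2·10)+(-26/15))/50000 = -1/375000 rad
Load 4 — applied couple M₀=20 kN·m at a=10/3 m (b=L-a=20/3):
  θ_4 = (M₀x²/(2L)-M₀(x-a)+C₁)/EI  [x>a] with C₁=M₀(3b²-L²)/(6L)=100/9 = (20·4²/(2·10)-20·(4-(10/3))+(100/9))/50000 = 31/112500 rad
Superposition: θ = Σ θ_i = -17567/10125000 rad ≈ -0.001735 rad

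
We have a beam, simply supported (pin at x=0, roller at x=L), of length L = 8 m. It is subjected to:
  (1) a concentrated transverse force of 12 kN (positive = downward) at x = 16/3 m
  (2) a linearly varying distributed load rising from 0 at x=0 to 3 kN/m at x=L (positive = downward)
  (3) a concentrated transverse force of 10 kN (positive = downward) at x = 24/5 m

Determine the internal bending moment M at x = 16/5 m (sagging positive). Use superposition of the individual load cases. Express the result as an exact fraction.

Load 1 — point force P=12 kN at a=16/3 m (b=L-a=8/3):
  M_1 = Pbx/L  [x≤a] = 12·(8/3)·(16/5)/8 = 64/5 kN·m
Load 2 — triangular load w₀=3 kN/m (0→w₀ over full span):
  M_2 = w₀Lx/6 - w₀x³/(6L) = 3·8·(16/5)/6 - 3·(16/5)³/(6·8) = 1344/125 kN·m
Load 3 — point force P=10 kN at a=24/5 m (b=L-a=16/5):
  M_3 = Pbx/L  [x≤a] = 10·(16/5)·(16/5)/8 = 64/5 kN·m
Superposition: M = Σ M_i = 4544/125 kN·m ≈ 36.352000 kN·m

M(16/5) = 4544/125 kN·m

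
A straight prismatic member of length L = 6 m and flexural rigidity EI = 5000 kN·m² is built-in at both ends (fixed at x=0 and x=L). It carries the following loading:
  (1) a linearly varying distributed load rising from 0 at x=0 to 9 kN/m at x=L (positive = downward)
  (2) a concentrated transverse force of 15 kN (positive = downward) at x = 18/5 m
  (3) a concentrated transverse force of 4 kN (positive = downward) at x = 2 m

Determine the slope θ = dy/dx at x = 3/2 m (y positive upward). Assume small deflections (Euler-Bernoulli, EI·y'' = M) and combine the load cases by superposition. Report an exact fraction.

θ(3/2) = -105113/32000000 rad

Load 1 — triangular load w₀=9 kN/m (0→w₀ over full span):
  θ_1 = -w₀(2x(L-x)(L-2x)(x+2L)+x²(L-x)²)/(120LEI) = -9·(2·(3/2)·(6-(3/2))·(6-2·(3/2))·((3/2)+2·6)+(3/2)²·(6-(3/2))²)/(120·6·5000) = -9477/6400000 rad
Load 2 — point force P=15 kN at a=18/5 m (b=L-a=12/5):
  θ_2 = -Pb²x(2aL-(3a+b)x)/(2L³EI)  [x≤a] = -15·(12/5)²·(3/2)·(2·(18/5)·6-(3·(18/5)+(12/5))·(3/2))/(2·6³·5000) = -351/250000 rad
Load 3 — point force P=4 kN at a=2 m (b=L-a=4):
  θ_3 = -Pb²x(2aL-(3a+b)x)/(2L³EI)  [x≤a] = -4·4²·(3/2)·(2·2·6-(3·2+4)·(3/2))/(2·6³·5000) = -1/2500 rad
Superposition: θ = Σ θ_i = -105113/32000000 rad ≈ -0.003285 rad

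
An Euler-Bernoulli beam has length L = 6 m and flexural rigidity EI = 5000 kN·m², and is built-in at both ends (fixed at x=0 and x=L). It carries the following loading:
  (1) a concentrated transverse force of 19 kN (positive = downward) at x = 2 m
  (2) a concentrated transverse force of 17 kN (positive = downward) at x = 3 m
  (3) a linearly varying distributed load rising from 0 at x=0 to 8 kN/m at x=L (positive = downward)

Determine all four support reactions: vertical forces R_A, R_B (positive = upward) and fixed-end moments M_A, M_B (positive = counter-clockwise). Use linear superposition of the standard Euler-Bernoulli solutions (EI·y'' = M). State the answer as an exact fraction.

R_A = 8039/270 kN, M_A = 7063/180 kN·m, R_B = 8161/270 kN, M_B = -6407/180 kN·m

Load 1 — point force P=19 kN at a=2 m (b=L-a=4):
  R_A = Pb²(3a+b)/L³ = 19·4²·(3·2+4)/6³ = 380/27 kN
  M_A = Pab²/L² = 19·2·4²/6² = 152/9 kN·m
  R_B = Pa²(a+3b)/L³ = 19·2²·(2+3·4)/6³ = 133/27 kN
  M_B = -Pa²b/L² = -19·2²·4/6² = -76/9 kN·m
Load 2 — point force P=17 kN at a=3 m (b=L-a=3):
  R_A = Pb²(3a+b)/L³ = 17·3²·(3·3+3)/6³ = 17/2 kN
  M_A = Pab²/L² = 17·3·3²/6² = 51/4 kN·m
  R_B = Pa²(a+3b)/L³ = 17·3²·(3+3·3)/6³ = 17/2 kN
  M_B = -Pa²b/L² = -17·3²·3/6² = -51/4 kN·m
Load 3 — triangular load w₀=8 kN/m (0→w₀ over full span):
  R_A = 3w₀L/20 = 3·8·6/20 = 36/5 kN
  M_A = w₀L²/30 = 8·6²/30 = 48/5 kN·m
  R_B = 7w₀L/20 = 7·8·6/20 = 84/5 kN
  M_B = -w₀L²/20 = -8·6²/20 = -72/5 kN·m
Superposition: R_A = 8039/270 kN, M_A = 7063/180 kN·m, R_B = 8161/270 kN, M_B = -6407/180 kN·m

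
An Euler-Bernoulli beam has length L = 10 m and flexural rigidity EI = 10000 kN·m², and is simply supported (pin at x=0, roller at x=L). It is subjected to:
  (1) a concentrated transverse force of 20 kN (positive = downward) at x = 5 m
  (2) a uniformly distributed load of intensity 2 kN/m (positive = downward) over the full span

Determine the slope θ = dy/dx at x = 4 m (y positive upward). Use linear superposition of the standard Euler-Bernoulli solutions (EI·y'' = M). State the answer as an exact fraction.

θ(4) = -209/30000 rad

Load 1 — point force P=20 kN at a=5 m (b=L-a=5):
  θ_1 = -Pb(L²-b²-3x²)/(6LEI)  [x≤a] = -20·5·(10²-5²-3·4²)/(6·10·10000) = -9/2000 rad
Load 2 — uniform load w=2 kN/m over full span:
  θ_2 = -w(L³-6Lx²+4x³)/(24EI) = -2·(10³-6·10·4²+4·4³)/(24·10000) = -37/15000 rad
Superposition: θ = Σ θ_i = -209/30000 rad ≈ -0.006967 rad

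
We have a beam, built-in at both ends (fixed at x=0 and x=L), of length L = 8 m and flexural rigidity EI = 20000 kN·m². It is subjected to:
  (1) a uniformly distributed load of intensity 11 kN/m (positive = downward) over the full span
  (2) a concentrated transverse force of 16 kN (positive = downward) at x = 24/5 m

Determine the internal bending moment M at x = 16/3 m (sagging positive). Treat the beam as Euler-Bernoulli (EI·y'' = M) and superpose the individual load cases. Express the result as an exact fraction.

Load 1 — uniform load w=11 kN/m over full span:
  M_1 = wLx/2 - wL²/12 - wx²/2 = 11·8·(16/3)/2 - 11·8²/12 - 11·(16/3)²/2 = 176/9 kN·m
Load 2 — point force P=16 kN at a=24/5 m (b=L-a=16/5):
  M_2 = Pa²(a+3b)(L-x)/L³ - Pa²b/L²  [x>a] = 16·(24/5)²·((24/5)+3·(16/5))·(8-(16/3))/8³ - 16·(24/5)²·(16/5)/8² = 1152/125 kN·m
Superposition: M = Σ M_i = 32368/1125 kN·m ≈ 28.771556 kN·m

M(16/3) = 32368/1125 kN·m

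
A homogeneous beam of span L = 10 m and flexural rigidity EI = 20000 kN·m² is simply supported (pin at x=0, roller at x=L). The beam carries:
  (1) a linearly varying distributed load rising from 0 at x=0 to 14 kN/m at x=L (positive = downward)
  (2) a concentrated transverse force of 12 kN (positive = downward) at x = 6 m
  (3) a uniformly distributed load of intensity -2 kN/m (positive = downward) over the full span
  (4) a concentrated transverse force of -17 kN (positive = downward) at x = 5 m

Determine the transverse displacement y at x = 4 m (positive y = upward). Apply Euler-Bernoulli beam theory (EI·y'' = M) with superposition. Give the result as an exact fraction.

Load 1 — triangular load w₀=14 kN/m (0→w₀ over full span):
  y_1 = -w₀x(7L⁴-10L²x²+3x⁴)/(360LEI) = -14·4·(7·10⁴-10·10²·4²+3·4⁴)/(360·10·20000) = -7987/187500 m
Load 2 — point force P=12 kN at a=6 m (b=L-a=4):
  y_2 = -Pbx(L²-b²-x²)/(6LEI)  [x≤a] = -12·4·4·(10²-4²-4²)/(6·10·20000) = -34/3125 m
Load 3 — uniform load w=-2 kN/m over full span:
  y_3 = -wx(L³-2Lx²+x³)/(24EI) = -(-2)·4·(10³-2·10·4²+4³)/(24·20000) = 31/2500 m
Load 4 — point force P=-17 kN at a=5 m (b=L-a=5):
  y_4 = -Pbx(L²-b²-x²)/(6LEI)  [x≤a] = -(-17)·5·4·(10²-5²-4²)/(6·10·20000) = 1003/60000 m
Superposition: y = Σ y_i = -36541/1500000 m ≈ -0.024361 m

y(4) = -36541/1500000 m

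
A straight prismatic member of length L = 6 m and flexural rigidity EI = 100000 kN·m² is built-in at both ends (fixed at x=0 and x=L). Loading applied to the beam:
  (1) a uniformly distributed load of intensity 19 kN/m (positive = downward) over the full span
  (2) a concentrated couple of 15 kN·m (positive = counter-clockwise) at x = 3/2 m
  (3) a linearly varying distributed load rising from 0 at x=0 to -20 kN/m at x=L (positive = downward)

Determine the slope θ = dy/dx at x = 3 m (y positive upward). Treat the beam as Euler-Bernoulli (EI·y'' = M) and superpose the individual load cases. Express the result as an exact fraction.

Load 1 — uniform load w=19 kN/m over full span:
  θ_1 = -wx(L-x)(L-2x)/(12EI) = -19·3·(6-3)·(6-2·3)/(12·100000) = 0 rad
Load 2 — applied couple M₀=15 kN·m at a=3/2 m (b=L-a=9/2):
  θ_2 = (R_Ax²/2 - M_Ax - M₀(x-a))/EI  [x>a] with R_A=45/16, M_A=-45/16 = ((45/16)·3²/2 - (-45/16)·3 - 15·(3-(3/2)))/100000 = -9/640000 rad
Load 3 — triangular load w₀=-20 kN/m (0→w₀ over full span):
  θ_3 = -w₀(2x(L-x)(L-2x)(x+2L)+x²(L-x)²)/(120LEI) = -(-20)·(2·3·(6-3)·(6-2·3)·(3+2·6)+3²·(6-3)²)/(120·6·100000) = 9/400000 rad
Superposition: θ = Σ θ_i = 27/3200000 rad ≈ 0.000008 rad

θ(3) = 27/3200000 rad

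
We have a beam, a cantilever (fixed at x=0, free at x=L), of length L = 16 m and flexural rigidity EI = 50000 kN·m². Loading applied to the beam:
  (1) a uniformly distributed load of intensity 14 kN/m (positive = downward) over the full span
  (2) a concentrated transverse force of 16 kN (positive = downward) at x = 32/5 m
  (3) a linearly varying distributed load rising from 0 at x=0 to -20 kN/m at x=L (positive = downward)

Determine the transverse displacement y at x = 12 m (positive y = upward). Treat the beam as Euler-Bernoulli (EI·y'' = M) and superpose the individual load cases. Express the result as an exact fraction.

Load 1 — uniform load w=14 kN/m over full span:
  y_1 = -wx²(x²-4Lx+6L²)/(24EI) = -14·12²·(12²-4·16·12+6·16²)/(24·50000) = -4788/3125 m
Load 2 — point force P=16 kN at a=32/5 m (b=L-a=48/5):
  y_2 = -Pa²(3x-a)/(6EI)  [x>a] = -16·(32/5)²·(3·12-(32/5))/(6·50000) = -75776/1171875 m
Load 3 — triangular load w₀=-20 kN/m (0→w₀ over full span):
  y_3 = (w₀Lx³/12-w₀L²x²/6-w₀x⁵/(120L))/EI = ((-20)·16·12³/12-(-20)·16²·12²/6-(-20)·12⁵/(120·16))/50000 = 4962/3125 m
Superposition: y = Σ y_i = -10526/1171875 m ≈ -0.008982 m

y(12) = -10526/1171875 m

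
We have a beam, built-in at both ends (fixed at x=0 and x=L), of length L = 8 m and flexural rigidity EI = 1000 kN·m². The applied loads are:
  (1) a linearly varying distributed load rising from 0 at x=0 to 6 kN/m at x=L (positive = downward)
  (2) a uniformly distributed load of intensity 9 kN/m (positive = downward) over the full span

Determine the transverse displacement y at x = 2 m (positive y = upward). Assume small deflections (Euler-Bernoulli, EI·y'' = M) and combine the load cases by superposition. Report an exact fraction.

Load 1 — triangular load w₀=6 kN/m (0→w₀ over full span):
  y_1 = -w₀x²(L-x)²(x+2L)/(120LEI) = -6·2²·(8-2)²·(2+2·8)/(120·8·1000) = -81/5000 m
Load 2 — uniform load w=9 kN/m over full span:
  y_2 = -wx²(L-x)²/(24EI) = -9·2²·(8-2)²/(24·1000) = -27/500 m
Superposition: y = Σ y_i = -351/5000 m ≈ -0.070200 m

y(2) = -351/5000 m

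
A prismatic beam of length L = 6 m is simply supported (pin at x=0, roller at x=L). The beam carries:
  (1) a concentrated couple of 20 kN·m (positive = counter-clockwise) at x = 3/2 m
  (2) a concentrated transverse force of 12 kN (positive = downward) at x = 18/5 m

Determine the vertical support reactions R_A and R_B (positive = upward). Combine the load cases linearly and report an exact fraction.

Load 1 — applied couple M₀=20 kN·m at a=3/2 m (b=L-a=9/2):
  R_A = M₀/L = 20/6 = 10/3 kN
  R_B = -M₀/L = -20/6 = -10/3 kN
Load 2 — point force P=12 kN at a=18/5 m (b=L-a=12/5):
  R_A = Pb/L = 12·(12/5)/6 = 24/5 kN
  R_B = Pa/L = 12·(18/5)/6 = 36/5 kN
Superposition: R_A = 122/15 kN, R_B = 58/15 kN

R_A = 122/15 kN, R_B = 58/15 kN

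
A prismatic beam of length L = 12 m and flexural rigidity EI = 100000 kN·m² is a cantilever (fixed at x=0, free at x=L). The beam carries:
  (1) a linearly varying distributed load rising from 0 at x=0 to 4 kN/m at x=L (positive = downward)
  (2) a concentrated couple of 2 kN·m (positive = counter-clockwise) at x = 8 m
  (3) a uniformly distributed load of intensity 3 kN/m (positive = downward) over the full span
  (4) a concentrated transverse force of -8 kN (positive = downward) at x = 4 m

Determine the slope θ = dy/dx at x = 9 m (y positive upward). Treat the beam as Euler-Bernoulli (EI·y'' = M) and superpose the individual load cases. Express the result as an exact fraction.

Load 1 — triangular load w₀=4 kN/m (0→w₀ over full span):
  θ_1 = (w₀Lx²/4-w₀L²x/3-w₀x⁴/(24L))/EI = (4·12·9²/4-4·12²·9/3-4·9⁴/(24·12))/100000 = -6777/800000 rad
Load 2 — applied couple M₀=2 kN·m at a=8 m (b=L-a=4):
  θ_2 = M₀a/EI  [x>a] = 2·8/100000 = 1/6250 rad
Load 3 — uniform load w=3 kN/m over full span:
  θ_3 = -wx(x²-3Lx+3L²)/(6EI) = -3·9·(9²-3·12·9+3·12²)/(6·100000) = -1701/200000 rad
Load 4 — point force P=-8 kN at a=4 m (b=L-a=8):
  θ_4 = -Pa²/(2EI)  [x>a] = -(-8)·4²/(2·100000) = 2/3125 rad
Superposition: θ = Σ θ_i = -12941/800000 rad ≈ -0.016176 rad

θ(9) = -12941/800000 rad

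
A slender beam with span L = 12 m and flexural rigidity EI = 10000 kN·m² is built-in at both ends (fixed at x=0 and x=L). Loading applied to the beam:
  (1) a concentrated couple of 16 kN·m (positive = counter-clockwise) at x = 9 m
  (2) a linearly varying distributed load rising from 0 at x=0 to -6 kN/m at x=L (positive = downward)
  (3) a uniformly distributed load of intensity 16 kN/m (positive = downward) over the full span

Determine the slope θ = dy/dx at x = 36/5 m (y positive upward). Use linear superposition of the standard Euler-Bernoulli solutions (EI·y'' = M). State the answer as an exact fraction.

θ(36/5) = 7569/781250 rad

Load 1 — applied couple M₀=16 kN·m at a=9 m (b=L-a=3):
  θ_1 = (R_Ax²/2 - M_Ax)/EI  [x≤a] with R_A=3/2, M_A=5 = ((3/2)·(36/5)²/2 - 5·(36/5))/10000 = 9/31250 rad
Load 2 — triangular load w₀=-6 kN/m (0→w₀ over full span):
  θ_2 = -w₀(2x(L-x)(L-2x)(x+2L)+x²(L-x)²)/(120LEI) = -(-6)·(2·(36/5)·(12-(36/5))·(12-2·(36/5))·((36/5)+2·12)+(36/5)²·(12-(36/5))²)/(120·12·10000) = -648/390625 rad
Load 3 — uniform load w=16 kN/m over full span:
  θ_3 = -wx(L-x)(L-2x)/(12EI) = -16·(36/5)·(12-(36/5))·(12-2·(36/5))/(12·10000) = 864/78125 rad
Superposition: θ = Σ θ_i = 7569/781250 rad ≈ 0.009688 rad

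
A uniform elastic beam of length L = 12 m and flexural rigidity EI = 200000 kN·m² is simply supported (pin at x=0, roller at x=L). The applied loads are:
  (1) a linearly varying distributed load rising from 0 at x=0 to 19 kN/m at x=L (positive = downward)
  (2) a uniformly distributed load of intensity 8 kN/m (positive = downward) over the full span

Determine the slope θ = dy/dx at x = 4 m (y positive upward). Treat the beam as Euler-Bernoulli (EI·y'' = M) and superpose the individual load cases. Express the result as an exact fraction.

θ(4) = -442/140625 rad

Load 1 — triangular load w₀=19 kN/m (0→w₀ over full span):
  θ_1 = -w₀(7L⁴-30L²x²+15x⁴)/(360LEI) = -19·(7·12⁴-30·12²·4²+15·4⁴)/(360·12·200000) = -247/140625 rad
Load 2 — uniform load w=8 kN/m over full span:
  θ_2 = -w(L³-6Lx²+4x³)/(24EI) = -8·(12³-6·12·4²+4·4³)/(24·200000) = -13/9375 rad
Superposition: θ = Σ θ_i = -442/140625 rad ≈ -0.003143 rad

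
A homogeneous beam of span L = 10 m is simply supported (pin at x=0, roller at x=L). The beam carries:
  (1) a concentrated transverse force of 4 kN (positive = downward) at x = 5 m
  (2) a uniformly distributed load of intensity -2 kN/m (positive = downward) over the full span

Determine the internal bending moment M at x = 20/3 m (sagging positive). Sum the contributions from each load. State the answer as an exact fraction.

Load 1 — point force P=4 kN at a=5 m (b=L-a=5):
  M_1 = Pa(L-x)/L  [x>a] = 4·5·(10-(20/3))/10 = 20/3 kN·m
Load 2 — uniform load w=-2 kN/m over full span:
  M_2 = wx(L-x)/2 = (-2)·(20/3)·(10-(20/3))/2 = -200/9 kN·m
Superposition: M = Σ M_i = -140/9 kN·m ≈ -15.555556 kN·m

M(20/3) = -140/9 kN·m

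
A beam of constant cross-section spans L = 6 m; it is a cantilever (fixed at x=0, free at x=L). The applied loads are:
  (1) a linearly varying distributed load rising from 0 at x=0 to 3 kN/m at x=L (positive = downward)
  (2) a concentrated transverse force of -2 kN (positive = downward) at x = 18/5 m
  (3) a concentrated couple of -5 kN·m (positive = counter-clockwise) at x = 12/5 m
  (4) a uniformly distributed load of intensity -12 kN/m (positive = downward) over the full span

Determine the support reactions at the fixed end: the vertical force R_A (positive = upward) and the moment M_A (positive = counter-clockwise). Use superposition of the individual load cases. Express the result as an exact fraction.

R_A = -65 kN, M_A = -911/5 kN·m

Load 1 — triangular load w₀=3 kN/m (0→w₀ over full span):
  R_A = w₀L/2 = 3·6/2 = 9 kN
  M_A = w₀L²/3 = 3·6²/3 = 36 kN·m
Load 2 — point force P=-2 kN at a=18/5 m (b=L-a=12/5):
  R_A = P = (-2) = -2 kN
  M_A = Pa = (-2)·(18/5) = -36/5 kN·m
Load 3 — applied couple M₀=-5 kN·m at a=12/5 m (b=L-a=18/5):
  R_A = 0 kN
  M_A = -M₀ = -(-5) = 5 kN·m
Load 4 — uniform load w=-12 kN/m over full span:
  R_A = wL = (-12)·6 = -72 kN
  M_A = wL²/2 = (-12)·6²/2 = -216 kN·m
Superposition: R_A = -65 kN, M_A = -911/5 kN·m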